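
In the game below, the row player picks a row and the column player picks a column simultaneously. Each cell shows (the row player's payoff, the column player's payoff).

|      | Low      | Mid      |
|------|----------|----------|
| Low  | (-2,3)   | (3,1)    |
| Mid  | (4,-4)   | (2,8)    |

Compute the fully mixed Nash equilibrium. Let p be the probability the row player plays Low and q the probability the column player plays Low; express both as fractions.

p = 6/7, q = 1/7

In a mixed NE each player is indifferent between their pure strategies, so the opponent's mix sets the indifference.
The column player indifferent between Low and Mid: p·3 + (1−p)·(-4) = p·1 + (1−p)·8 ⟹ (-4) + 7p = 8 + (-7)p ⟹ p = 6/7.
The row player indifferent between Low and Mid: q·(-2) + (1−q)·3 = q·4 + (1−q)·2 ⟹ 3 + (-5)q = 2 + 2q ⟹ q = 1/7.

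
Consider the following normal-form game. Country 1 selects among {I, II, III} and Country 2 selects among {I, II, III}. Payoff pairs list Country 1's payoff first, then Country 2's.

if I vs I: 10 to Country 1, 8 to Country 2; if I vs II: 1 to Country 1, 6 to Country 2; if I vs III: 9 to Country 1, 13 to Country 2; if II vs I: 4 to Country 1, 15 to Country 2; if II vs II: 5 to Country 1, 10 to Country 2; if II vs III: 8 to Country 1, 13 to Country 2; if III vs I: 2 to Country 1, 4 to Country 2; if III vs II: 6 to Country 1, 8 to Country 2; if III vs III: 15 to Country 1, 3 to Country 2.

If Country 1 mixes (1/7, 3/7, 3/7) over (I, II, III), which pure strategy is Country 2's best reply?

I

Country 2's best reply maximizes expected payoff against the mix.
I: (1/7)·8 + (3/7)·15 + (3/7)·4 = 65/7
II: (1/7)·6 + (3/7)·10 + (3/7)·8 = 60/7
III: (1/7)·13 + (3/7)·13 + (3/7)·3 = 61/7
Highest expected payoff is 65/7, from I.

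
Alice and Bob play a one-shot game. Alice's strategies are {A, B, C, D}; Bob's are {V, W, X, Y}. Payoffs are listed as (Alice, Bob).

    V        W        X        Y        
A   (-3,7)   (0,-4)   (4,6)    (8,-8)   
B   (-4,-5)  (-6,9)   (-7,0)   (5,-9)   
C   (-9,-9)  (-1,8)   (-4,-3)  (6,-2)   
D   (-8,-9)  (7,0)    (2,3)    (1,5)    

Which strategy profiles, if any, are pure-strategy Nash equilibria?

(A, V)

Check mutual best responses: a cell is a NE iff neither player can gain by unilaterally deviating.
Alice's best responses — vs V: A (payoff -3); vs W: D (payoff 7); vs X: A (payoff 4); vs Y: A (payoff 8).
Bob's best responses — vs A: V (payoff 7); vs B: W (payoff 9); vs C: W (payoff 8); vs D: Y (payoff 5).
The only mutual best response is (A, V); neither player gains by switching there.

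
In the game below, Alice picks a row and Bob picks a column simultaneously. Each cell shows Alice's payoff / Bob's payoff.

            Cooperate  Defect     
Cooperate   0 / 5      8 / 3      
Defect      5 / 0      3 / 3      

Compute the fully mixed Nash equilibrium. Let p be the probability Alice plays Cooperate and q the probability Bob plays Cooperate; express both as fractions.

p = 3/5, q = 1/2

Each player's mixing probability is pinned down by making the *other* player indifferent.
Bob indifferent between Cooperate and Defect: p·5 + (1−p)·0 = p·3 + (1−p)·3 ⟹ 0 + 5p = 3 + 0p ⟹ p = 3/5.
Alice indifferent between Cooperate and Defect: q·0 + (1−q)·8 = q·5 + (1−q)·3 ⟹ 8 + (-8)q = 3 + 2q ⟹ q = 1/2.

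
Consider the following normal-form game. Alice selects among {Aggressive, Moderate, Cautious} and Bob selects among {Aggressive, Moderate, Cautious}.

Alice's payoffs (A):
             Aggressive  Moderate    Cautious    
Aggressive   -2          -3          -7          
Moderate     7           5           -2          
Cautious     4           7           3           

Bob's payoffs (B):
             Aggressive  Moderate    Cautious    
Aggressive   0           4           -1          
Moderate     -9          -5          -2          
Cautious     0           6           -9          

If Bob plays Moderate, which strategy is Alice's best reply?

Cautious

With Bob fixed at Moderate, Alice's payoffs are: Aggressive → -3, Moderate → 5, Cautious → 7.
The maximum is 7, achieved by Cautious.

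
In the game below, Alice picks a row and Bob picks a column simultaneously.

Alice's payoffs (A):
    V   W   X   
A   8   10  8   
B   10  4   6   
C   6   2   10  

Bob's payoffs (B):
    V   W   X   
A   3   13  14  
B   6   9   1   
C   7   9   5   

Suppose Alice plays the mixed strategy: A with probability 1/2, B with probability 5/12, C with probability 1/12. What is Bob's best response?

Compute Bob's expected payoff from each pure strategy against the given mix.
V: (1/2)·3 + (5/12)·6 + (1/12)·7 = 55/12
W: (1/2)·13 + (5/12)·9 + (1/12)·9 = 11
X: (1/2)·14 + (5/12)·1 + (1/12)·5 = 47/6
Highest expected payoff is 11, from W.

W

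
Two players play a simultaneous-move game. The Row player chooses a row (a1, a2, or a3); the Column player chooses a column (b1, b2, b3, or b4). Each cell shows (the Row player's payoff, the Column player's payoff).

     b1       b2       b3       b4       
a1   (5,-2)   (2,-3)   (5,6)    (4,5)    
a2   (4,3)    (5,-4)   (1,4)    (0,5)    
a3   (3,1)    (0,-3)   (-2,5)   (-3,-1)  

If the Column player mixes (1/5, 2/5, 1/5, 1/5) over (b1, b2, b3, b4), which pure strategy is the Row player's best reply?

Compute the Row player's expected payoff from each pure strategy against the given mix.
a1: (1/5)·5 + (2/5)·2 + (1/5)·5 + (1/5)·4 = 18/5
a2: (1/5)·4 + (2/5)·5 + (1/5)·1 + (1/5)·0 = 3
a3: (1/5)·3 + (2/5)·0 + (1/5)·(-2) + (1/5)·(-3) = -2/5
Highest expected payoff is 18/5, from a1.

a1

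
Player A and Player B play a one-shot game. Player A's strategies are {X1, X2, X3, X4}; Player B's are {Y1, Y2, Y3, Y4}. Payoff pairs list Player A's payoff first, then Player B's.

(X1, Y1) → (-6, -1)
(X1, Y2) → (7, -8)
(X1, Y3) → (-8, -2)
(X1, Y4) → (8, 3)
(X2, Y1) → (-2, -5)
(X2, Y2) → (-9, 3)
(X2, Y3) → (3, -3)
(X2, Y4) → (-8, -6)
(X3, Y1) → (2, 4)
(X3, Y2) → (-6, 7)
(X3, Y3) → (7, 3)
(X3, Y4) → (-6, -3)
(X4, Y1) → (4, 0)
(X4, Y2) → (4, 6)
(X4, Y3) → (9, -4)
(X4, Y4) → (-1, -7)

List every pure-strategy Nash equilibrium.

(X1, Y4)

Check mutual best responses: a cell is a NE iff neither player can gain by unilaterally deviating.
Player A's best responses — vs Y1: X4 (payoff 4); vs Y2: X1 (payoff 7); vs Y3: X4 (payoff 9); vs Y4: X1 (payoff 8).
Player B's best responses — vs X1: Y4 (payoff 3); vs X2: Y2 (payoff 3); vs X3: Y2 (payoff 7); vs X4: Y2 (payoff 6).
The only mutual best response is (X1, Y4); neither player gains by switching there.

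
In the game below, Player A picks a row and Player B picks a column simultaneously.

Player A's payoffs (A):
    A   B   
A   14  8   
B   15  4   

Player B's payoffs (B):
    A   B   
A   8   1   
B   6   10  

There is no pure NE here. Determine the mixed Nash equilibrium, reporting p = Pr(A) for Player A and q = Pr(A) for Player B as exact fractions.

p = 4/11, q = 4/5

In a mixed NE each player is indifferent between their pure strategies, so the opponent's mix sets the indifference.
Player B indifferent between A and B: p·8 + (1−p)·6 = p·1 + (1−p)·10 ⟹ 6 + 2p = 10 + (-9)p ⟹ p = 4/11.
Player A indifferent between A and B: q·14 + (1−q)·8 = q·15 + (1−q)·4 ⟹ 8 + 6q = 4 + 11q ⟹ q = 4/5.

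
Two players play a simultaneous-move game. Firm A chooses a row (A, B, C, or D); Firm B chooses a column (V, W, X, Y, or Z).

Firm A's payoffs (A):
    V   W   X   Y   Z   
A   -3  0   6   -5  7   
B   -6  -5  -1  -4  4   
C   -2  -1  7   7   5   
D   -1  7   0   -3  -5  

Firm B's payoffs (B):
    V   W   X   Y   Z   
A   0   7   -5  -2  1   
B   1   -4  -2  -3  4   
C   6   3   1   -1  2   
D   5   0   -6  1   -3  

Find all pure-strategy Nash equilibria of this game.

(D, V)

A profile is a Nash equilibrium when each player is best-responding to the other.
Firm A's best responses — vs V: D (payoff -1); vs W: D (payoff 7); vs X: C (payoff 7); vs Y: C (payoff 7); vs Z: A (payoff 7).
Firm B's best responses — vs A: W (payoff 7); vs B: Z (payoff 4); vs C: V (payoff 6); vs D: V (payoff 5).
The only mutual best response is (D, V); neither player gains by switching there.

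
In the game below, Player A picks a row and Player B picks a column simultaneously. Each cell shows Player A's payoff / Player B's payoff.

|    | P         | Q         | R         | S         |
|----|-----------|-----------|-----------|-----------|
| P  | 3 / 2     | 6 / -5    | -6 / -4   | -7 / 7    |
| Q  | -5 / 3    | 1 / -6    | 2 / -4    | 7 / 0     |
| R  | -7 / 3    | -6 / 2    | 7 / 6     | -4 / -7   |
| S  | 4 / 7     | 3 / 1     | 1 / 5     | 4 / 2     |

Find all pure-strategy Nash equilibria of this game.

Check mutual best responses: a cell is a NE iff neither player can gain by unilaterally deviating.
Player A's best responses — vs P: S (payoff 4); vs Q: P (payoff 6); vs R: R (payoff 7); vs S: Q (payoff 7).
Player B's best responses — vs P: S (payoff 7); vs Q: P (payoff 3); vs R: R (payoff 6); vs S: P (payoff 7).
Mutual best responses occur at (R, R) and (S, P); at each, neither player gains by switching.

(R, R) and (S, P)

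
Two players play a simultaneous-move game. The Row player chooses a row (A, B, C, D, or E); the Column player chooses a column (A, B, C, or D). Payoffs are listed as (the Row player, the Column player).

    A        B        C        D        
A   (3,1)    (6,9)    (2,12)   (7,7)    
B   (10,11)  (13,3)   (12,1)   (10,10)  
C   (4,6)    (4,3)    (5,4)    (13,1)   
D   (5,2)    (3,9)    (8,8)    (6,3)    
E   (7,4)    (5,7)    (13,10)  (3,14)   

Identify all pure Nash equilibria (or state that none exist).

Find each player's best response to every opponent strategy; NE are the intersections.
The Row player's best responses — vs A: B (payoff 10); vs B: B (payoff 13); vs C: E (payoff 13); vs D: C (payoff 13).
The Column player's best responses — vs A: C (payoff 12); vs B: A (payoff 11); vs C: A (payoff 6); vs D: B (payoff 9); vs E: D (payoff 14).
The only mutual best response is (B, A); neither player gains by switching there.

(B, A)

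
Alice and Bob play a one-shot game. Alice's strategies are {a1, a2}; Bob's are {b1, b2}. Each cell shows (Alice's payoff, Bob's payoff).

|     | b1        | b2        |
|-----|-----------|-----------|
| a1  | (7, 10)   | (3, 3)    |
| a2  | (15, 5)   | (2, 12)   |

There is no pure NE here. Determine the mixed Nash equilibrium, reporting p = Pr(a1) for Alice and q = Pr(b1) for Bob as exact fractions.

Each player's mixing probability is pinned down by making the *other* player indifferent.
Bob indifferent between b1 and b2: p·10 + (1−p)·5 = p·3 + (1−p)·12 ⟹ 5 + 5p = 12 + (-9)p ⟹ p = 1/2.
Alice indifferent between a1 and a2: q·7 + (1−q)·3 = q·15 + (1−q)·2 ⟹ 3 + 4q = 2 + 13q ⟹ q = 1/9.

p = 1/2, q = 1/9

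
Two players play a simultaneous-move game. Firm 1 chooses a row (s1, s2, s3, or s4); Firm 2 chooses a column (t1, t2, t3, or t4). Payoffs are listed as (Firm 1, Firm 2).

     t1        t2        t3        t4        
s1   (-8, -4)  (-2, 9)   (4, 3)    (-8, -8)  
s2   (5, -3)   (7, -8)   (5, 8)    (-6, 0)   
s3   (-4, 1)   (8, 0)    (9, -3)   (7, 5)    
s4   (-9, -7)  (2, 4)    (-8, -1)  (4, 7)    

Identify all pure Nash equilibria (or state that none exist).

(s3, t4)

Find each player's best response to every opponent strategy; NE are the intersections.
Firm 1's best responses — vs t1: s2 (payoff 5); vs t2: s3 (payoff 8); vs t3: s3 (payoff 9); vs t4: s3 (payoff 7).
Firm 2's best responses — vs s1: t2 (payoff 9); vs s2: t3 (payoff 8); vs s3: t4 (payoff 5); vs s4: t4 (payoff 7).
The only mutual best response is (s3, t4); neither player gains by switching there.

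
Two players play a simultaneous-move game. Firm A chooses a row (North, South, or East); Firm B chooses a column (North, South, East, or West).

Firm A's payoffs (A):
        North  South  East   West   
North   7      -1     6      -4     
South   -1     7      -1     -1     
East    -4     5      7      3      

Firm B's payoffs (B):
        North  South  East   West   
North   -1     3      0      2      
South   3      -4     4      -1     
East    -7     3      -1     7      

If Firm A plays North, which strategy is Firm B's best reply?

With Firm A fixed at North, Firm B's payoffs are: North → -1, South → 3, East → 0, West → 2.
The maximum is 3, achieved by South.

South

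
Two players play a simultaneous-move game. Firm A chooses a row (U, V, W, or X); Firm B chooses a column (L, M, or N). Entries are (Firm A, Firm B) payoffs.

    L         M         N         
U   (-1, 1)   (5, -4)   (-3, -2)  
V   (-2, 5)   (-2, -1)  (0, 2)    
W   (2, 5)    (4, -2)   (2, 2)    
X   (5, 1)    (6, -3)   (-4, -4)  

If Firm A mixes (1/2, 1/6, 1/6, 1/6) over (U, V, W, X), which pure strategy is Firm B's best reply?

L

Compute Firm B's expected payoff from each pure strategy against the given mix.
L: (1/2)·1 + (1/6)·5 + (1/6)·5 + (1/6)·1 = 7/3
M: (1/2)·(-4) + (1/6)·(-1) + (1/6)·(-2) + (1/6)·(-3) = -3
N: (1/2)·(-2) + (1/6)·2 + (1/6)·2 + (1/6)·(-4) = -1
Highest expected payoff is 7/3, from L.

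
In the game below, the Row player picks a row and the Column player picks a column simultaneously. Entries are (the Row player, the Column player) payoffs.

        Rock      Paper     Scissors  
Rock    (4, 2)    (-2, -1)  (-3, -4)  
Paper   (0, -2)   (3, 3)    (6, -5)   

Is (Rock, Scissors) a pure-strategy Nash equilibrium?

No

Holding the Column player at Scissors: the Row player gets -3 from Rock but could get 6 by switching to Paper. The Row player has a profitable deviation.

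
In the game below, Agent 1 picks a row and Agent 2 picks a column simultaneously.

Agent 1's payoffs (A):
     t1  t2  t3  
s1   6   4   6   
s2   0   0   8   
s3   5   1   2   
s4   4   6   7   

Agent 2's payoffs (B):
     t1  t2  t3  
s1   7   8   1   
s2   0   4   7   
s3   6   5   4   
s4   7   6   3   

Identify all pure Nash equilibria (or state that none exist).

Find each player's best response to every opponent strategy; NE are the intersections.
Agent 1's best responses — vs t1: s1 (payoff 6); vs t2: s4 (payoff 6); vs t3: s2 (payoff 8).
Agent 2's best responses — vs s1: t2 (payoff 8); vs s2: t3 (payoff 7); vs s3: t1 (payoff 6); vs s4: t1 (payoff 7).
The only mutual best response is (s2, t3); neither player gains by switching there.

(s2, t3)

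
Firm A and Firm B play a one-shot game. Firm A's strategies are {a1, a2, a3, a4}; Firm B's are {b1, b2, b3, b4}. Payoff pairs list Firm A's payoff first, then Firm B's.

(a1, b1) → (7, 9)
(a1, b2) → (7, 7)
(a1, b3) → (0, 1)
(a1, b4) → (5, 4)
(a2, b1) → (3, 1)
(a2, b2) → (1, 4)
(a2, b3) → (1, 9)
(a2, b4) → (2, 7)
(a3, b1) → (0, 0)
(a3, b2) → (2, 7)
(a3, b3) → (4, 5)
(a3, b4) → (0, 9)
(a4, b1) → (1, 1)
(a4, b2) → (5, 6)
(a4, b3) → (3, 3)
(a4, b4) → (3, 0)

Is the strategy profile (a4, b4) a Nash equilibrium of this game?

Holding Firm B at b4: Firm A gets 3 from a4 but could get 5 by switching to a1. Firm A has a profitable deviation.

No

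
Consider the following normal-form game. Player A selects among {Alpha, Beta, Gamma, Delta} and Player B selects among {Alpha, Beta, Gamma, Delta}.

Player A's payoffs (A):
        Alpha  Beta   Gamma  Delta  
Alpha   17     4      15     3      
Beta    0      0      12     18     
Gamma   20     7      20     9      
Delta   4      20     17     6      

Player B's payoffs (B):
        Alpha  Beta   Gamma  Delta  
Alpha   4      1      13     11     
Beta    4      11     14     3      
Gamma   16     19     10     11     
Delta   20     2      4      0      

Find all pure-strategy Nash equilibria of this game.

There is no pure-strategy Nash equilibrium

Check mutual best responses: a cell is a NE iff neither player can gain by unilaterally deviating.
Player A's best responses — vs Alpha: Gamma (payoff 20); vs Beta: Delta (payoff 20); vs Gamma: Gamma (payoff 20); vs Delta: Beta (payoff 18).
Player B's best responses — vs Alpha: Gamma (payoff 13); vs Beta: Gamma (payoff 14); vs Gamma: Beta (payoff 19); vs Delta: Alpha (payoff 20).
No cell has both players best-responding. For instance, Player A's best reply to Delta is Beta, but against Beta Player B prefers Gamma over Delta.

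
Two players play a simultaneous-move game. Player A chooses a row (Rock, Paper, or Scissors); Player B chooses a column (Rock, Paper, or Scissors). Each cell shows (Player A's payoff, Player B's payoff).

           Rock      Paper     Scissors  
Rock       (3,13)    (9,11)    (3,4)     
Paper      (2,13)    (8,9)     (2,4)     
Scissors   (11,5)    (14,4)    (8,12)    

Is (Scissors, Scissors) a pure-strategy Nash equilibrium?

Holding Player B at Scissors: Player A gets 8 from Scissors, versus 3 from Rock, 2 from Paper. No profitable deviation for Player A.
Holding Player A at Scissors: Player B gets 12 from Scissors, versus 5 from Rock, 4 from Paper. No profitable deviation for Player B either.

Yes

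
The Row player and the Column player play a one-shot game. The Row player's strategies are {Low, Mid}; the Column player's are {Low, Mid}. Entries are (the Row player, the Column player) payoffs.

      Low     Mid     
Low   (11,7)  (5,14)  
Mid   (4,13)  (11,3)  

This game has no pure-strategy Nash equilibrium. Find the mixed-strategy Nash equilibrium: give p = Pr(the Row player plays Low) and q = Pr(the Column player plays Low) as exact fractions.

Each player's mixing probability is pinned down by making the *other* player indifferent.
The Column player indifferent between Low and Mid: p·7 + (1−p)·13 = p·14 + (1−p)·3 ⟹ 13 + (-6)p = 3 + 11p ⟹ p = 10/17.
The Row player indifferent between Low and Mid: q·11 + (1−q)·5 = q·4 + (1−q)·11 ⟹ 5 + 6q = 11 + (-7)q ⟹ q = 6/13.

p = 10/17, q = 6/13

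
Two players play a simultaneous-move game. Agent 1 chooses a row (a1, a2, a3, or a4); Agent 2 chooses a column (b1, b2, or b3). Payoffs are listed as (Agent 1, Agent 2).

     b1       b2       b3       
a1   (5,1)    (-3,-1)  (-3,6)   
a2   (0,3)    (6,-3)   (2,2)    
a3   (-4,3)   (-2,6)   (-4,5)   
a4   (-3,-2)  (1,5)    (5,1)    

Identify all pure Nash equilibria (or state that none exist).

None

Find each player's best response to every opponent strategy; NE are the intersections.
Agent 1's best responses — vs b1: a1 (payoff 5); vs b2: a2 (payoff 6); vs b3: a4 (payoff 5).
Agent 2's best responses — vs a1: b3 (payoff 6); vs a2: b1 (payoff 3); vs a3: b2 (payoff 6); vs a4: b2 (payoff 5).
No cell has both players best-responding. For instance, Agent 1's best reply to b2 is a2, but against a2 Agent 2 prefers b1 over b2.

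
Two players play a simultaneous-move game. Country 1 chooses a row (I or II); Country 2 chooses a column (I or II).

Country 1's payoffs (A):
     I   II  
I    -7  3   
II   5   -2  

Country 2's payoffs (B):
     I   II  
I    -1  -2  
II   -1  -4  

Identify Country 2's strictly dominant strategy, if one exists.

I

Check whether one of Country 2's strategies beats all alternatives regardless of what the opponent does.
I strictly dominates: vs I: -1 > -2; vs II: -1 > -4.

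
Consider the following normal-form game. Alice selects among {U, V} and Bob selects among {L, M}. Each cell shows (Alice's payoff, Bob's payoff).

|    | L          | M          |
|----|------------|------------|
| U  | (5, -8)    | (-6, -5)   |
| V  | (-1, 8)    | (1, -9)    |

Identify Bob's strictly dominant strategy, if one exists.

A strategy is strictly dominant if it gives Bob a strictly higher payoff than every other strategy, against every choice by the opponent.
L is not dominant: against U, M gives -5 > -8.
M is not dominant: against V, L gives 8 > -9.
No single strategy is best against every opponent action.

No strictly dominant strategy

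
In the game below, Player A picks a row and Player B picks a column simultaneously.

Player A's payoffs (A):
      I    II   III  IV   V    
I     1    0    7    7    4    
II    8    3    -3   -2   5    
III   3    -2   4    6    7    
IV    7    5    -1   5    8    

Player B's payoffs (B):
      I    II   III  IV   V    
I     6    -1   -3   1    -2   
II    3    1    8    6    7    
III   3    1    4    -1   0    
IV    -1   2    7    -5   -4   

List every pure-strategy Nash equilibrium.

Check mutual best responses: a cell is a NE iff neither player can gain by unilaterally deviating.
Player A's best responses — vs I: II (payoff 8); vs II: IV (payoff 5); vs III: I (payoff 7); vs IV: I (payoff 7); vs V: IV (payoff 8).
Player B's best responses — vs I: I (payoff 6); vs II: III (payoff 8); vs III: III (payoff 4); vs IV: III (payoff 7).
No cell has both players best-responding. For instance, Player A's best reply to II is IV, but against IV Player B prefers III over II.

There is no pure-strategy Nash equilibrium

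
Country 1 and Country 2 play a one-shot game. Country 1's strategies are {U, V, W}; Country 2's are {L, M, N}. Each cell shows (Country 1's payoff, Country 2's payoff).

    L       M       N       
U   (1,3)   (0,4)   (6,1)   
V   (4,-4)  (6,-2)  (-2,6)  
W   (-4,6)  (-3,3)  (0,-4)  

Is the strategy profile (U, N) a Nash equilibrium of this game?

Holding Country 2 at N: Country 1 gets 6 from U, versus -2 from V, 0 from W. No profitable deviation for Country 1.
Holding Country 1 at U: Country 2 gets 1 from N but could get 4 by switching to M. Country 2 has a profitable deviation.

No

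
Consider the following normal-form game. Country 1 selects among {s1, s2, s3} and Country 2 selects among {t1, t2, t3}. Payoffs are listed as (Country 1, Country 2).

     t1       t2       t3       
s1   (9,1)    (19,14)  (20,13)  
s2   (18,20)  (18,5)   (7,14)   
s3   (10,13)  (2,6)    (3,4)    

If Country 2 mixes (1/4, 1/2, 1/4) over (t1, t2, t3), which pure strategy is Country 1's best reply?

s1

Country 1's best reply maximizes expected payoff against the mix.
s1: (1/4)·9 + (1/2)·19 + (1/4)·20 = 67/4
s2: (1/4)·18 + (1/2)·18 + (1/4)·7 = 61/4
s3: (1/4)·10 + (1/2)·2 + (1/4)·3 = 17/4
Highest expected payoff is 67/4, from s1.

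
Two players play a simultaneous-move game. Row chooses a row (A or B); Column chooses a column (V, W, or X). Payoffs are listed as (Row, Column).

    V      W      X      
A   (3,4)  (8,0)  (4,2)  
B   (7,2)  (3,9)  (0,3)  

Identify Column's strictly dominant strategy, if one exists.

Check whether one of Column's strategies beats all alternatives regardless of what the opponent does.
V is not dominant: against B, W gives 9 > 2.
W is not dominant: against A, V gives 4 > 0.
X is not dominant: against A, V gives 4 > 2.
No single strategy is best against every opponent action.

No strictly dominant strategy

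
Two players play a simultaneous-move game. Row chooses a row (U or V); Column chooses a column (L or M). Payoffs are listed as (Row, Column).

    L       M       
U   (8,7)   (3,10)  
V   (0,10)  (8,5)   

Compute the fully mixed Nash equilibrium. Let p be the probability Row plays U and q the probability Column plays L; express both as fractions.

p = 5/8, q = 5/13

Each player's mixing probability is pinned down by making the *other* player indifferent.
Column indifferent between L and M: p·7 + (1−p)·10 = p·10 + (1−p)·5 ⟹ 10 + (-3)p = 5 + 5p ⟹ p = 5/8.
Row indifferent between U and V: q·8 + (1−q)·3 = q·0 + (1−q)·8 ⟹ 3 + 5q = 8 + (-8)q ⟹ q = 5/13.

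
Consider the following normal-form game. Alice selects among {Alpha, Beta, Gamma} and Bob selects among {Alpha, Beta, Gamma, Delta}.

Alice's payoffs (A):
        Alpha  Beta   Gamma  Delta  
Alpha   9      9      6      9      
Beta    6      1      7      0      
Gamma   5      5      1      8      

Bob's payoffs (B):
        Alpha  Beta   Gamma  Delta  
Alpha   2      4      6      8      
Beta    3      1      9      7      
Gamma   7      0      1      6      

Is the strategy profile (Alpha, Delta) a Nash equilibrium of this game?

Holding Bob at Delta: Alice gets 9 from Alpha, versus 0 from Beta, 8 from Gamma. No profitable deviation for Alice.
Holding Alice at Alpha: Bob gets 8 from Delta, versus 2 from Alpha, 4 from Beta, 6 from Gamma. No profitable deviation for Bob either.

Yes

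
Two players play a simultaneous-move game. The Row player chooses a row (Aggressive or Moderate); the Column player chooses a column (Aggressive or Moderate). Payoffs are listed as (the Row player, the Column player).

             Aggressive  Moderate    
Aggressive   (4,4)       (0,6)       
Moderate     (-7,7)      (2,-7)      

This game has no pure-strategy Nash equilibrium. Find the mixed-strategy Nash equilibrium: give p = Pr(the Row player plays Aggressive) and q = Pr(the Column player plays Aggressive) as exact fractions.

In a mixed NE each player is indifferent between their pure strategies, so the opponent's mix sets the indifference.
The Column player indifferent between Aggressive and Moderate: p·4 + (1−p)·7 = p·6 + (1−p)·(-7) ⟹ 7 + (-3)p = (-7) + 13p ⟹ p = 7/8.
The Row player indifferent between Aggressive and Moderate: q·4 + (1−q)·0 = q·(-7) + (1−q)·2 ⟹ 0 + 4q = 2 + (-9)q ⟹ q = 2/13.

p = 7/8, q = 2/13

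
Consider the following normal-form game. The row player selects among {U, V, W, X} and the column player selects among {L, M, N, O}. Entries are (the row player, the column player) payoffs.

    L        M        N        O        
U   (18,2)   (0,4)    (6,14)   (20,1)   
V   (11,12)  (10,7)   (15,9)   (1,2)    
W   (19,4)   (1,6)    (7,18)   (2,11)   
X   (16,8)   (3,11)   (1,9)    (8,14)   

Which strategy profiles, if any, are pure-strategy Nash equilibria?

Check mutual best responses: a cell is a NE iff neither player can gain by unilaterally deviating.
The row player's best responses — vs L: W (payoff 19); vs M: V (payoff 10); vs N: V (payoff 15); vs O: U (payoff 20).
The column player's best responses — vs U: N (payoff 14); vs V: L (payoff 12); vs W: N (payoff 18); vs X: O (payoff 14).
No cell has both players best-responding. For instance, the row player's best reply to M is V, but against V the column player prefers L over M.

No pure-strategy Nash equilibrium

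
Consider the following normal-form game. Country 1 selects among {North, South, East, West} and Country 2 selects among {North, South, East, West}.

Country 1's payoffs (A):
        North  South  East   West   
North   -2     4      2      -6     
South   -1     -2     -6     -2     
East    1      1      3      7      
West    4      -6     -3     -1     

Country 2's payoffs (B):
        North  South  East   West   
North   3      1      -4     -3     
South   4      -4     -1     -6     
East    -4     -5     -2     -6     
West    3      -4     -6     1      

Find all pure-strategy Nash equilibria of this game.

Check mutual best responses: a cell is a NE iff neither player can gain by unilaterally deviating.
Country 1's best responses — vs North: West (payoff 4); vs South: North (payoff 4); vs East: East (payoff 3); vs West: East (payoff 7).
Country 2's best responses — vs North: North (payoff 3); vs South: North (payoff 4); vs East: East (payoff -2); vs West: North (payoff 3).
Mutual best responses occur at (East, East) and (West, North); at each, neither player gains by switching.

(East, East) and (West, North)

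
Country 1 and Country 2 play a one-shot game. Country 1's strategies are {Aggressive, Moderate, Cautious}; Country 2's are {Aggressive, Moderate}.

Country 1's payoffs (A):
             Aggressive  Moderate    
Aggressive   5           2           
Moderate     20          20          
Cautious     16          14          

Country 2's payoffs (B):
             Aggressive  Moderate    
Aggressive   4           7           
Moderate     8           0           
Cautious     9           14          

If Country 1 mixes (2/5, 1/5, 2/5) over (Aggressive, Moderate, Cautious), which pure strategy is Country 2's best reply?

Country 2's best reply maximizes expected payoff against the mix.
Aggressive: (2/5)·4 + (1/5)·8 + (2/5)·9 = 34/5
Moderate: (2/5)·7 + (1/5)·0 + (2/5)·14 = 42/5
Highest expected payoff is 42/5, from Moderate.

Moderate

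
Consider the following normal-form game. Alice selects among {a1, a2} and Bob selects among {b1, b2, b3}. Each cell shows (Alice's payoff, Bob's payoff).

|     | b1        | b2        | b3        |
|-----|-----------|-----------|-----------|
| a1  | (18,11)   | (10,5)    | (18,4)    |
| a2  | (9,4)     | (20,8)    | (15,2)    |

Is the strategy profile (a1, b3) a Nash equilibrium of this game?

No

Holding Bob at b3: Alice gets 18 from a1, versus 15 from a2. No profitable deviation for Alice.
Holding Alice at a1: Bob gets 4 from b3 but could get 11 by switching to b1. Bob has a profitable deviation.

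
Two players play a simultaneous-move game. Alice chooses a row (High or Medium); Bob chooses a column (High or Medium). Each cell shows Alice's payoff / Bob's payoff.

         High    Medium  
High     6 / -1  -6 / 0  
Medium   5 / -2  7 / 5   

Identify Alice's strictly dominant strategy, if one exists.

Check whether one of Alice's strategies beats all alternatives regardless of what the opponent does.
High is not dominant: against Medium, Medium gives 7 > -6.
Medium is not dominant: against High, High gives 6 > 5.
No single strategy is best against every opponent action.

No strictly dominant strategy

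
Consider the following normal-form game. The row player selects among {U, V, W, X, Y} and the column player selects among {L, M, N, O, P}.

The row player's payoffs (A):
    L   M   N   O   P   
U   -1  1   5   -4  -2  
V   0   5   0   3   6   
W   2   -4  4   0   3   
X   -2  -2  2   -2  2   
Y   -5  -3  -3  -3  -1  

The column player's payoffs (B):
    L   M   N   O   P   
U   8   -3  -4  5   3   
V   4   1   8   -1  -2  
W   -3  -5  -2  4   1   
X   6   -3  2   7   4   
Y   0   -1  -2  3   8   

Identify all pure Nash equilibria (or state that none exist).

No pure-strategy Nash equilibrium

A profile is a Nash equilibrium when each player is best-responding to the other.
The row player's best responses — vs L: W (payoff 2); vs M: V (payoff 5); vs N: U (payoff 5); vs O: V (payoff 3); vs P: V (payoff 6).
The column player's best responses — vs U: L (payoff 8); vs V: N (payoff 8); vs W: O (payoff 4); vs X: O (payoff 7); vs Y: P (payoff 8).
No cell has both players best-responding. For instance, the row player's best reply to P is V, but against V the column player prefers N over P.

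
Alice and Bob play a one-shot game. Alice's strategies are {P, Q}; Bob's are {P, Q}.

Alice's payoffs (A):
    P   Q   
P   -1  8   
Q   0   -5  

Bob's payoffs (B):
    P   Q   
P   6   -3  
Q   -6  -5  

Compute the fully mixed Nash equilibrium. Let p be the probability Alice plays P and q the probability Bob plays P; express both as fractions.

p = 1/10, q = 13/14

Each player's mixing probability is pinned down by making the *other* player indifferent.
Bob indifferent between P and Q: p·6 + (1−p)·(-6) = p·(-3) + (1−p)·(-5) ⟹ (-6) + 12p = (-5) + 2p ⟹ p = 1/10.
Alice indifferent between P and Q: q·(-1) + (1−q)·8 = q·0 + (1−q)·(-5) ⟹ 8 + (-9)q = (-5) + 5q ⟹ q = 13/14.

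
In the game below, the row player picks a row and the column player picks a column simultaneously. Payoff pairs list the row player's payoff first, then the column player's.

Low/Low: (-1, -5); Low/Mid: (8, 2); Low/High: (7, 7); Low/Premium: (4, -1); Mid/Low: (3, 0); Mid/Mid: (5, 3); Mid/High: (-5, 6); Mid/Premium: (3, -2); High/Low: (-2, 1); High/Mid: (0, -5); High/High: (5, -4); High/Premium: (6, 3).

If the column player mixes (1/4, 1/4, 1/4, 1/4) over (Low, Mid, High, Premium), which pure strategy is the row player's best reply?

Low

Compute the row player's expected payoff from each pure strategy against the given mix.
Low: (1/4)·(-1) + (1/4)·8 + (1/4)·7 + (1/4)·4 = 9/2
Mid: (1/4)·3 + (1/4)·5 + (1/4)·(-5) + (1/4)·3 = 3/2
High: (1/4)·(-2) + (1/4)·0 + (1/4)·5 + (1/4)·6 = 9/4
Highest expected payoff is 9/2, from Low.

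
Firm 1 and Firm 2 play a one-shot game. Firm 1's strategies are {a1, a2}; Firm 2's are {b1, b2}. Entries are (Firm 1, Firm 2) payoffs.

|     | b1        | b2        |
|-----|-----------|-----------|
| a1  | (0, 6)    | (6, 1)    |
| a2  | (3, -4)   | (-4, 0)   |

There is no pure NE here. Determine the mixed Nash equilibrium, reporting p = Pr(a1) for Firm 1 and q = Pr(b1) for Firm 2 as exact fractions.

p = 4/9, q = 10/13

Each player's mixing probability is pinned down by making the *other* player indifferent.
Firm 2 indifferent between b1 and b2: p·6 + (1−p)·(-4) = p·1 + (1−p)·0 ⟹ (-4) + 10p = 0 + 1p ⟹ p = 4/9.
Firm 1 indifferent between a1 and a2: q·0 + (1−q)·6 = q·3 + (1−q)·(-4) ⟹ 6 + (-6)q = (-4) + 7q ⟹ q = 10/13.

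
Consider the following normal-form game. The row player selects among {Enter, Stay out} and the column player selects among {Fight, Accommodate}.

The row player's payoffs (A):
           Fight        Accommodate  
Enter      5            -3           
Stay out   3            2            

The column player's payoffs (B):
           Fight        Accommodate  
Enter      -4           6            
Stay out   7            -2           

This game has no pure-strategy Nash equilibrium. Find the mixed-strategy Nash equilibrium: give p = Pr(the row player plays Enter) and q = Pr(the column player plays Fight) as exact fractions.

Each player's mixing probability is pinned down by making the *other* player indifferent.
The column player indifferent between Fight and Accommodate: p·(-4) + (1−p)·7 = p·6 + (1−p)·(-2) ⟹ 7 + (-11)p = (-2) + 8p ⟹ p = 9/19.
The row player indifferent between Enter and Stay out: q·5 + (1−q)·(-3) = q·3 + (1−q)·2 ⟹ (-3) + 8q = 2 + 1q ⟹ q = 5/7.

p = 9/19, q = 5/7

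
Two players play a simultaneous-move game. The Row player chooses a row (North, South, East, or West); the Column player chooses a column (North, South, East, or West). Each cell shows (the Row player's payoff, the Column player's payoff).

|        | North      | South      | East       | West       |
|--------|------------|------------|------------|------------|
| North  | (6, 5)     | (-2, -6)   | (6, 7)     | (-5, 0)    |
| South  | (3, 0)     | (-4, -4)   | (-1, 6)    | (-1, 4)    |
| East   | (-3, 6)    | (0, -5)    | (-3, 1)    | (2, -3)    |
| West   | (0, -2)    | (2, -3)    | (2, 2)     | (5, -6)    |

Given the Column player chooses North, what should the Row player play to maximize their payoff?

With the Column player fixed at North, the Row player's payoffs are: North → 6, South → 3, East → -3, West → 0.
The maximum is 6, achieved by North.

North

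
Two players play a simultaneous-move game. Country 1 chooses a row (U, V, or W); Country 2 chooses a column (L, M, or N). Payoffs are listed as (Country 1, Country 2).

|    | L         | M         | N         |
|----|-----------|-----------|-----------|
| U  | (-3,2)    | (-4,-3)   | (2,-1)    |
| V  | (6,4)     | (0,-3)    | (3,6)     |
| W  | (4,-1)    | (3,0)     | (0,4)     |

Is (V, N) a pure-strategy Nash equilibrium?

Yes

Holding Country 2 at N: Country 1 gets 3 from V, versus 2 from U, 0 from W. No profitable deviation for Country 1.
Holding Country 1 at V: Country 2 gets 6 from N, versus 4 from L, -3 from M. No profitable deviation for Country 2 either.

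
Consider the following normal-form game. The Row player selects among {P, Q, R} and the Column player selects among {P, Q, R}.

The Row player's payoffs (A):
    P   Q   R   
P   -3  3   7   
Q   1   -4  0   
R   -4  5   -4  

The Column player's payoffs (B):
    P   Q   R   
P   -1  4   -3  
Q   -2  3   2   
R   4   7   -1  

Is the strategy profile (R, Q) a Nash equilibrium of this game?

Yes

Holding the Column player at Q: the Row player gets 5 from R, versus 3 from P, -4 from Q. No profitable deviation for the Row player.
Holding the Row player at R: the Column player gets 7 from Q, versus 4 from P, -1 from R. No profitable deviation for the Column player either.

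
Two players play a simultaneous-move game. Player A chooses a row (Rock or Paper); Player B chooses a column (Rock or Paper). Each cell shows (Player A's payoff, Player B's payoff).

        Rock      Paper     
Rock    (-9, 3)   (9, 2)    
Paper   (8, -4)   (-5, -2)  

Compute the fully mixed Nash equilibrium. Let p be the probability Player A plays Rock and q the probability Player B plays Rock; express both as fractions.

p = 2/3, q = 14/31

Each player's mixing probability is pinned down by making the *other* player indifferent.
Player B indifferent between Rock and Paper: p·3 + (1−p)·(-4) = p·2 + (1−p)·(-2) ⟹ (-4) + 7p = (-2) + 4p ⟹ p = 2/3.
Player A indifferent between Rock and Paper: q·(-9) + (1−q)·9 = q·8 + (1−q)·(-5) ⟹ 9 + (-18)q = (-5) + 13q ⟹ q = 14/31.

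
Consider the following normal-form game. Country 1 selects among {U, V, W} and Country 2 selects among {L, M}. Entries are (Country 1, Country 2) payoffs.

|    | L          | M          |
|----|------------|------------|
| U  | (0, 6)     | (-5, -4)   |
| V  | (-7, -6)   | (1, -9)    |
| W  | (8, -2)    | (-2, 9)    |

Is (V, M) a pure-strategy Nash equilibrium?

Holding Country 2 at M: Country 1 gets 1 from V, versus -5 from U, -2 from W. No profitable deviation for Country 1.
Holding Country 1 at V: Country 2 gets -9 from M but could get -6 by switching to L. Country 2 has a profitable deviation.

No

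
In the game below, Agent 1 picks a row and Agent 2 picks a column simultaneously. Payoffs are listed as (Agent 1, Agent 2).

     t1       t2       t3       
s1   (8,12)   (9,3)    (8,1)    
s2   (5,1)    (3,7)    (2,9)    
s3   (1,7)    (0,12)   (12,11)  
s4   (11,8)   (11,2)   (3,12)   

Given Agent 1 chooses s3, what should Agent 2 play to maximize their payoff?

t2

With Agent 1 fixed at s3, Agent 2's payoffs are: t1 → 7, t2 → 12, t3 → 11.
The maximum is 12, achieved by t2.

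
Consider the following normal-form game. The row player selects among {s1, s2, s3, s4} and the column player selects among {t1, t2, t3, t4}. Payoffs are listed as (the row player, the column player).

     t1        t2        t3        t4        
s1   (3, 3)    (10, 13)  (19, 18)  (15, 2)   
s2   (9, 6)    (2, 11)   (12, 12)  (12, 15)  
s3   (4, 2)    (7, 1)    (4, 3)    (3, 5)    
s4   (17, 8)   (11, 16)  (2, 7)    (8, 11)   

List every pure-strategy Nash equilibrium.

(s1, t3) and (s4, t2)

Find each player's best response to every opponent strategy; NE are the intersections.
The row player's best responses — vs t1: s4 (payoff 17); vs t2: s4 (payoff 11); vs t3: s1 (payoff 19); vs t4: s1 (payoff 15).
The column player's best responses — vs s1: t3 (payoff 18); vs s2: t4 (payoff 15); vs s3: t4 (payoff 5); vs s4: t2 (payoff 16).
Mutual best responses occur at (s1, t3) and (s4, t2); at each, neither player gains by switching.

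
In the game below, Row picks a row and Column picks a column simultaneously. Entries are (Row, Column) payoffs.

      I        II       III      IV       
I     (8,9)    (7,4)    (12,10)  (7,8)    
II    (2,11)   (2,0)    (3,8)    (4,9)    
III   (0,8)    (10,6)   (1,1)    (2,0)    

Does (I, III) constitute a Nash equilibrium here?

Yes

Holding Column at III: Row gets 12 from I, versus 3 from II, 1 from III. No profitable deviation for Row.
Holding Row at I: Column gets 10 from III, versus 9 from I, 4 from II, 8 from IV. No profitable deviation for Column either.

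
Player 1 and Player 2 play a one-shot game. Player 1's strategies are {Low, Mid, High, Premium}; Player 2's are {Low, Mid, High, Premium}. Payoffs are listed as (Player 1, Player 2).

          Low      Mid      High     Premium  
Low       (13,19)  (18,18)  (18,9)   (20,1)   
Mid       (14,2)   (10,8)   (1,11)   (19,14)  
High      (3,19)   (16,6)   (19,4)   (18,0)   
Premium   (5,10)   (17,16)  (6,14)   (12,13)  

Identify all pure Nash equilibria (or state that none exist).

A profile is a Nash equilibrium when each player is best-responding to the other.
Player 1's best responses — vs Low: Mid (payoff 14); vs Mid: Low (payoff 18); vs High: High (payoff 19); vs Premium: Low (payoff 20).
Player 2's best responses — vs Low: Low (payoff 19); vs Mid: Premium (payoff 14); vs High: Low (payoff 19); vs Premium: Mid (payoff 16).
No cell has both players best-responding. For instance, Player 1's best reply to High is High, but against High Player 2 prefers Low over High.

None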